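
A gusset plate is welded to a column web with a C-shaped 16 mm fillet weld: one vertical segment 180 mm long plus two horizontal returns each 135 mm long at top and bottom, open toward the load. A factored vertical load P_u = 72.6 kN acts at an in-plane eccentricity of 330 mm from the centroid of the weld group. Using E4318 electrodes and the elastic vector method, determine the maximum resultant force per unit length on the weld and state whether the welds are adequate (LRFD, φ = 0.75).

f_max ≈ 998 N/mm; adequate

E43XX → F_EXX = 430 MPa.
Total weld length L_w = 450 mm. Treat welds as unit-width lines.
Centroid: x̄ = 2×135×67.5 / 450 = 40.5 mm from the vertical weld.
Polar moment about centroid: J = I_x + I_y = [180³/12 + 2×135×90²] + [180×40.5² + 2(135³/12 + 135×27²)] = 3575000 mm³.
Direct shear f_v = P/L_w = 72.6×10³ / 450 = 161.3 N/mm (vertical).
Torsion M = P·e = 72.6×10³ × 330 = 23958000 N·mm.
Critical point at (x, y) = (94.5, 90) from centroid. f_tx = M·y/J = 603.1 N/mm; f_ty = M·x/J = 633.3 N/mm.
Resultant f_max = √[f_tx² + (f_v + f_ty)²] = √[603.1² + (161.3 + 633.3)²] = 997.6 N/mm.
Capacity per unit length: φr_n = 0.75 × 0.6 × 430 × (0.707 × 16) = 2189 N/mm.
997.6 ≤ 2189 → adequate.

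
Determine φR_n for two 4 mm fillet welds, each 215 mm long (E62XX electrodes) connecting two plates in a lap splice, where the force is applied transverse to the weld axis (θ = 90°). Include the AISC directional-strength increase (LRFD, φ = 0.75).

E62XX → F_EXX = 620 MPa.
t_e = 0.707 × 4 = 2.828 mm; A_we = 2.828 × 430 = 1216 mm².
Directional factor: 1.0 + 0.5 sin^1.5(90°) = 1.5.
F_nw = 0.6 × 620 × 1.5 = 558 MPa.
φR_n = 0.75 × 558 × 1216 × 10⁻³ = 508.9 kN.

φR_n ≈ 509 kN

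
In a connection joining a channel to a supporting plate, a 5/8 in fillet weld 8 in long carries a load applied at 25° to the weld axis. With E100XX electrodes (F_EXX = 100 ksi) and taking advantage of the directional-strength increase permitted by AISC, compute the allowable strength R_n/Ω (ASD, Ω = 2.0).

R_n/Ω ≈ 121 kips

t_e = 0.707 × 0.625 = 0.4419 in; A_we = 0.4419 × 8 = 3.535 in².
Directional factor: 1.0 + 0.5 sin^1.5(25°) = 1.137.
F_nw = 0.6 × 100 × 1.137 = 68.24 ksi.
R_n/Ω = (68.24 × 3.535) / 2.0 = 120.6 kips.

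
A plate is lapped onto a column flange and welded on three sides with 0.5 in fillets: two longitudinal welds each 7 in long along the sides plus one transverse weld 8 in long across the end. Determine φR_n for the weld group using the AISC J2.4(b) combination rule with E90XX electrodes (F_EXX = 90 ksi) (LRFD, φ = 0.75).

φR_n ≈ 342 kip

t_e = 0.707 × 0.5 = 0.3535 in.
R_nwl = 0.6 × 90 × 0.3535 × 14 = 267.2 kip (longitudinal, 2 welds).
R_nwt = 0.6 × 90 × 0.3535 × 8 = 152.7 kip (transverse, base value).
(i) R_nwl + R_nwt = 420 kip; (ii) 0.85 R_nwl + 1.5 R_nwt = 456.2 kip.
R_n = max = 456.2 kip [governs: (ii)]; φR_n = 342.2 kip.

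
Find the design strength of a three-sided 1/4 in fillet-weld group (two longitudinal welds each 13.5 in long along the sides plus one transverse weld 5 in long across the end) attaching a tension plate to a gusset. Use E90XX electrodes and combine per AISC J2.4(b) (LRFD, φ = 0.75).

φR_n ≈ 229 kip

E90XX → F_EXX = 90 ksi.
t_e = 0.707 × 0.25 = 0.1767 in.
R_nwl = 0.6 × 90 × 0.1767 × 27 = 257.7 kip (longitudinal, 2 welds).
R_nwt = 0.6 × 90 × 0.1767 × 5 = 47.72 kip (transverse, base value).
(i) R_nwl + R_nwt = 305.4 kip; (ii) 0.85 R_nwl + 1.5 R_nwt = 290.6 kip.
R_n = max = 305.4 kip [governs: (i)]; φR_n = 229.1 kip.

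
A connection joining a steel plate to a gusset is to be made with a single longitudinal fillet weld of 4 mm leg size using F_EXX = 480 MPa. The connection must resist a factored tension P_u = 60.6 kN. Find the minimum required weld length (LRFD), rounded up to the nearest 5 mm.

L = 100 mm

Throat t_e = 0.707 × 4 = 2.828 mm.
φr_n = 0.75 × 0.6 × 480 × 2.828 × 10⁻³ = 0.6108 kN/mm.
L_req = P_u / φr_n = 60.6 / 0.6108 = 99.21 mm total.
Round up → use L = 100 mm.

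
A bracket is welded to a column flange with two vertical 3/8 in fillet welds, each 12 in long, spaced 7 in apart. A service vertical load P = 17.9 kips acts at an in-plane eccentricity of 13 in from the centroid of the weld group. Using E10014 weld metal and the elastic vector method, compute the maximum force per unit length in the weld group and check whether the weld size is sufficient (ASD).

E100XX → F_EXX = 100 ksi.
Total weld length L_w = 24 in. Treat welds as unit-width lines.
Polar moment about centroid: J = 2[d³/12 + d(b/2)²] = 2[12³/12 + 12×3.5²] = 582 in³.
Direct shear f_v = P/L_w = 17.9 / 24 = 0.7458 kip/in (vertical).
Torsion M = P·e = 17.9 × 13 = 232.7 kip·in.
Critical point at (x, y) = (3.5, 6) from centroid. f_tx = M·y/J = 2.399 kip/in; f_ty = M·x/J = 1.399 kip/in.
Resultant f_max = √[f_tx² + (f_v + f_ty)²] = √[2.399² + (0.7458 + 1.399)²] = 3.218 kip/in.
Capacity per unit length: r_n/Ω = (1/2.0) × 0.6 × 100 × (0.707 × 0.375) = 7.954 kip/in.
3.218 ≤ 7.954 → adequate.

f_max ≈ 3.22 kip/in; adequate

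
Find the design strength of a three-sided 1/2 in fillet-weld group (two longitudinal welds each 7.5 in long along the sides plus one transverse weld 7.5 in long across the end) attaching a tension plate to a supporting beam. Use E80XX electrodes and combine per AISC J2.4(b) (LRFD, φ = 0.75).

E80XX → F_EXX = 80 ksi.
t_e = 0.707 × 0.5 = 0.3535 in.
R_nwl = 0.6 × 80 × 0.3535 × 15 = 254.5 kips (longitudinal, 2 welds).
R_nwt = 0.6 × 80 × 0.3535 × 7.5 = 127.3 kips (transverse, base value).
(i) R_nwl + R_nwt = 381.8 kips; (ii) 0.85 R_nwl + 1.5 R_nwt = 407.2 kips.
R_n = max = 407.2 kips [governs: (ii)]; φR_n = 305.4 kips.

φR_n ≈ 305 kips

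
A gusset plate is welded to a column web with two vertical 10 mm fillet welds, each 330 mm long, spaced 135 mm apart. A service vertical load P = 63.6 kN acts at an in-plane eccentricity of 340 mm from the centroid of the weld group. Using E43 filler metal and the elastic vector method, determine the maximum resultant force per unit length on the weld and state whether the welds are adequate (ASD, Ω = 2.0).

f_max ≈ 473 N/mm; adequate

E43XX → F_EXX = 430 MPa.
Total weld length L_w = 660 mm. Treat welds as unit-width lines.
Polar moment about centroid: J = 2[d³/12 + d(b/2)²] = 2[330³/12 + 330×67.5²] = 8997000 mm³.
Direct shear f_v = P/L_w = 63.6×10³ / 660 = 96.36 N/mm (vertical).
Torsion M = P·e = 63.6×10³ × 340 = 21624000 N·mm.
Critical point at (x, y) = (67.5, 165) from centroid. f_tx = M·y/J = 396.6 N/mm; f_ty = M·x/J = 162.2 N/mm.
Resultant f_max = √[f_tx² + (f_v + f_ty)²] = √[396.6² + (96.36 + 162.2)²] = 473.5 N/mm.
Capacity per unit length: r_n/Ω = (1/2.0) × 0.6 × 430 × (0.707 × 10) = 912 N/mm.
473.5 ≤ 912 → adequate.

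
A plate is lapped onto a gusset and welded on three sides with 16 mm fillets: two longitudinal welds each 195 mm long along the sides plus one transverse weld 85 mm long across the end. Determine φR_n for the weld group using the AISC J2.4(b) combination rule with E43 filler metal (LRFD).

φR_n ≈ 1040 kN

E43XX → F_EXX = 430 MPa.
t_e = 0.707 × 16 = 11.31 mm.
R_nwl = 0.6 × 430 × 11.31 × 390 × 10⁻³ = 1138 kN (longitudinal, 2 welds).
R_nwt = 0.6 × 430 × 11.31 × 85 × 10⁻³ = 248.1 kN (transverse, base value).
(i) R_nwl + R_nwt = 1386 kN; (ii) 0.85 R_nwl + 1.5 R_nwt = 1340 kN.
R_n = max = 1386 kN [governs: (i)]; φR_n = 1040 kN.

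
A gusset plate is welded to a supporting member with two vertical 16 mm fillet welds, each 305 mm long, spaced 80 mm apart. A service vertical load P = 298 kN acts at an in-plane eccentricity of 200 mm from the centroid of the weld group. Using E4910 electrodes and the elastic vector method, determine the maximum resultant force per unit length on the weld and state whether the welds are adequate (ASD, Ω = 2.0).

f_max ≈ 1830 N/mm; NOT adequate

E49XX → F_EXX = 490 MPa.
Total weld length L_w = 610 mm. Treat welds as unit-width lines.
Polar moment about centroid: J = 2[d³/12 + d(b/2)²] = 2[305³/12 + 305×40²] = 5705000 mm³.
Direct shear f_v = P/L_w = 298×10³ / 610 = 488.5 N/mm (vertical).
Torsion M = P·e = 298×10³ × 200 = 59600000 N·mm.
Critical point at (x, y) = (40, 152.5) from centroid. f_tx = M·y/J = 1593 N/mm; f_ty = M·x/J = 417.9 N/mm.
Resultant f_max = √[f_tx² + (f_v + f_ty)²] = √[1593² + (488.5 + 417.9)²] = 1833 N/mm.
Capacity per unit length: r_n/Ω = (1/2.0) × 0.6 × 490 × (0.707 × 16) = 1663 N/mm.
1833 > 1663 → NOT adequate.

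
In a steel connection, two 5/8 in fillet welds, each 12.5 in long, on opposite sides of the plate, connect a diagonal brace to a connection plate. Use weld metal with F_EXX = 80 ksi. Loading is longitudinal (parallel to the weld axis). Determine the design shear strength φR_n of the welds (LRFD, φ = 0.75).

Effective throat t_e = 0.707 × 0.625 = 0.4419 in.
Total length L = 25 in; A_we = 0.4419 × 25 = 11.05 in².
F_nw = 0.6 F_EXX = 0.6 × 80 = 48 ksi.
φR_n = 0.75 × 48 × 11.05 = 397.7 kip.

φR_n ≈ 398 kip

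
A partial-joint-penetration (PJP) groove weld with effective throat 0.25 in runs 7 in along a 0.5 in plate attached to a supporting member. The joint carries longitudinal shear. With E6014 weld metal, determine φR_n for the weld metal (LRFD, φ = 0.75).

E60XX → F_EXX = 60 ksi.
Effective throat (given) t_e = 0.25 in.
A_we = 0.25 × 7 = 1.75 in².
F_nw = 0.6 F_EXX = 36 ksi.
φR_n = 0.75 × 36 × 1.75 = 47.25 kip.

φR_n ≈ 47.2 kip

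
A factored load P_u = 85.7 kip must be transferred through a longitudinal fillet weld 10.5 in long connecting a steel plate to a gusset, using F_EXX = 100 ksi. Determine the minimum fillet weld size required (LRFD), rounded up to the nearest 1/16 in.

w = 5/16 in

Total weld length L = 10.5 in.
Required throat t_e = P_u / (φ × 0.6 F_EXX × L) = 85.7 / (0.75 × 0.6 × 100 × 10.5) = 0.1814 in.
Required leg w = t_e / 0.707 = 0.2565 in → use 5/16 in.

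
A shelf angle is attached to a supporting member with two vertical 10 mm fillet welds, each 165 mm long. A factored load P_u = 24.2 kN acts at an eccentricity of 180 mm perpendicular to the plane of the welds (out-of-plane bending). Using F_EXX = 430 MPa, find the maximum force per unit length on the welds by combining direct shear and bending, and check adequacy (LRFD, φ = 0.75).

f_max ≈ 486 N/mm; adequate

L_w = 2 × 165 = 330 mm; section modulus (unit throat) S = 2 × L²/6 = 9075 mm².
Direct shear f_v = P/L_w = 24.2×10³/330 = 73.33 N/mm.
Moment M = P × e = 24.2×10³ × 180 = 4356000 N·mm; bending f_b = M/S = 480 N/mm.
f_max = √(f_v² + f_b²) = √(73.33² + 480²) = 485.6 N/mm.
φr_n = 0.75 × 0.6 × 430 × (0.707 × 10) = 1368 N/mm → adequate.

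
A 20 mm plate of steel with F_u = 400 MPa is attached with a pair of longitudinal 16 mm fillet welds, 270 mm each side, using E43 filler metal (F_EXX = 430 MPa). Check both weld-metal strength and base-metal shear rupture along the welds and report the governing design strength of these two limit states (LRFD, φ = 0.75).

t_e = 0.707 × 16 = 11.31 mm; L = 540 mm.
Weld metal: φR_n = 0.75 × 0.6 × 430 × 11.31 × 540 × 10⁻³ = 1182 kN.
Base metal (shear rupture): φR_n = 0.75 × 0.6 × 400 × 20 × 540 × 10⁻³ = 1944 kN.
Governing: weld metal.

φR_n ≈ 1180 kN (weld metal governs)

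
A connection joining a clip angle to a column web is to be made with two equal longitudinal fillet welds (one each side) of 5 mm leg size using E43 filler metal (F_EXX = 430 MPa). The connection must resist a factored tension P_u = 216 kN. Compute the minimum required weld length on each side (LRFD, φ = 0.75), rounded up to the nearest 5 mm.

L = 160 mm on each side

Throat t_e = 0.707 × 5 = 3.535 mm.
φr_n = 0.75 × 0.6 × 430 × 3.535 × 10⁻³ = 0.684 kN/mm.
L_req = P_u / φr_n = 216 / 0.684 = 315.8 mm total.
Per side: 315.8 / 2 = 157.9 mm.
Round up → use L = 160 mm on each side.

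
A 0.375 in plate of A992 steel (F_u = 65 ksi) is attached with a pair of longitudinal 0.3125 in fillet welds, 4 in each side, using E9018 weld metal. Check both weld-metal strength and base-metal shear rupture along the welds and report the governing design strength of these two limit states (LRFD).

φR_n ≈ 71.6 kip (weld metal governs)

E90XX → F_EXX = 90 ksi.
t_e = 0.707 × 0.3125 = 0.2209 in; L = 8 in.
Weld metal: φR_n = 0.75 × 0.6 × 90 × 0.2209 × 8 = 71.58 kip.
Base metal (shear rupture): φR_n = 0.75 × 0.6 × 65 × 0.375 × 8 = 87.75 kip.
Governing: weld metal.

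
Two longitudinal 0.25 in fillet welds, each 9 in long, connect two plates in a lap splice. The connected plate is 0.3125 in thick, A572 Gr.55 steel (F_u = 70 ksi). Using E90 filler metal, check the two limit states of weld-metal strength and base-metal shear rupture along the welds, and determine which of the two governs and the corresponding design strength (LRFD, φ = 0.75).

φR_n ≈ 129 kips (weld metal governs)

E90XX → F_EXX = 90 ksi.
t_e = 0.707 × 0.25 = 0.1767 in; L = 18 in.
Weld metal: φR_n = 0.75 × 0.6 × 90 × 0.1767 × 18 = 128.9 kips.
Base metal (shear rupture): φR_n = 0.75 × 0.6 × 70 × 0.3125 × 18 = 177.2 kips.
Governing: weld metal.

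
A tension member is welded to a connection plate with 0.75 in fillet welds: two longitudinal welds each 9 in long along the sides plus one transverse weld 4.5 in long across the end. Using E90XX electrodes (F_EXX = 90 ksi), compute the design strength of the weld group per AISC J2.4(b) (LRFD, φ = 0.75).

φR_n ≈ 483 kips

t_e = 0.707 × 0.75 = 0.5302 in.
R_nwl = 0.6 × 90 × 0.5302 × 18 = 515.4 kips (longitudinal, 2 welds).
R_nwt = 0.6 × 90 × 0.5302 × 4.5 = 128.9 kips (transverse, base value).
(i) R_nwl + R_nwt = 644.3 kips; (ii) 0.85 R_nwl + 1.5 R_nwt = 631.4 kips.
R_n = max = 644.3 kips [governs: (i)]; φR_n = 483.2 kips.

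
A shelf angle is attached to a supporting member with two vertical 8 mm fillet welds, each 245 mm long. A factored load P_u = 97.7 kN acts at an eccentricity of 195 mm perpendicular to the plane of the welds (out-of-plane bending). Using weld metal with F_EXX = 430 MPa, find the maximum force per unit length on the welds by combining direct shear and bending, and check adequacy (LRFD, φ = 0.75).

L_w = 2 × 245 = 490 mm; section modulus (unit throat) S = 2 × L²/6 = 20010 mm².
Direct shear f_v = P/L_w = 97.7×10³/490 = 199.4 N/mm.
Moment M = P × e = 97.7×10³ × 195 = 19052000 N·mm; bending f_b = M/S = 952.2 N/mm.
f_max = √(f_v² + f_b²) = √(199.4² + 952.2²) = 972.8 N/mm.
φr_n = 0.75 × 0.6 × 430 × (0.707 × 8) = 1094 N/mm → adequate.

f_max ≈ 973 N/mm; adequate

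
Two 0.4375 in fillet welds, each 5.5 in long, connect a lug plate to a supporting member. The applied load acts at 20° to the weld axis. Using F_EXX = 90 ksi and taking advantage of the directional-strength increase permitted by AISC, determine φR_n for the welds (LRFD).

t_e = 0.707 × 0.4375 = 0.3093 in; A_we = 0.3093 × 11 = 3.402 in².
Directional factor: 1.0 + 0.5 sin^1.5(20°) = 1.1.
F_nw = 0.6 × 90 × 1.1 = 59.4 ksi.
φR_n = 0.75 × 59.4 × 3.402 = 151.6 kip.

φR_n ≈ 152 kip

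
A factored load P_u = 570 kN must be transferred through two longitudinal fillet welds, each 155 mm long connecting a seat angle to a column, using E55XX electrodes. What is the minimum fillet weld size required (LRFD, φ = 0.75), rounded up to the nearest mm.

E55XX → F_EXX = 550 MPa.
Total weld length L = 310 mm.
Required throat t_e = P_u / (φ × 0.6 F_EXX × L) = 570 / (0.75 × 0.6 × 550 × 310 × 10⁻³) = 7.429 mm.
Required leg w = t_e / 0.707 = 10.51 mm → use 11 mm.

w = 11 mm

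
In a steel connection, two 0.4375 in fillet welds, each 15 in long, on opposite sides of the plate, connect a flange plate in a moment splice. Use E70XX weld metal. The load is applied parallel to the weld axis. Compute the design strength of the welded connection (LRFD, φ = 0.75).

φR_n ≈ 292 kip

E70XX → F_EXX = 70 ksi.
Effective throat t_e = 0.707 × 0.4375 = 0.3093 in.
Total length L = 30 in; A_we = 0.3093 × 30 = 9.279 in².
F_nw = 0.6 F_EXX = 0.6 × 70 = 42 ksi.
φR_n = 0.75 × 42 × 9.279 = 292.3 kip.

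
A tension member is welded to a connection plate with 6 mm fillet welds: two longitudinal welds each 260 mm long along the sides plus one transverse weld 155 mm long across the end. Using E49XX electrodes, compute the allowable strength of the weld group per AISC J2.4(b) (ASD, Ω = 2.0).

E49XX → F_EXX = 490 MPa.
t_e = 0.707 × 6 = 4.242 mm.
R_nwl = 0.6 × 490 × 4.242 × 520 × 10⁻³ = 648.5 kN (longitudinal, 2 welds).
R_nwt = 0.6 × 490 × 4.242 × 155 × 10⁻³ = 193.3 kN (transverse, base value).
(i) R_nwl + R_nwt = 841.8 kN; (ii) 0.85 R_nwl + 1.5 R_nwt = 841.2 kN.
R_n = max = 841.8 kN [governs: (i)]; R_n/Ω = 420.9 kN.

R_n/Ω ≈ 421 kN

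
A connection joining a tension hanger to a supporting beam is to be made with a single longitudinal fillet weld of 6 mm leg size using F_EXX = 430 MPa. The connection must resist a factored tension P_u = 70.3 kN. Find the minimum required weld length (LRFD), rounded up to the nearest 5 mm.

Throat t_e = 0.707 × 6 = 4.242 mm.
φr_n = 0.75 × 0.6 × 430 × 4.242 × 10⁻³ = 0.8208 kN/mm.
L_req = P_u / φr_n = 70.3 / 0.8208 = 85.65 mm total.
Round up → use L = 90 mm.

L = 90 mm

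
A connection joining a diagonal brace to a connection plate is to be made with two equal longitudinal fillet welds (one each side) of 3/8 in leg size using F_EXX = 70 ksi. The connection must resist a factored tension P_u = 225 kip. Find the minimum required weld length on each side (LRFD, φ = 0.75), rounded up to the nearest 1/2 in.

L = 13.5 in on each side

Throat t_e = 0.707 × 0.375 = 0.2651 in.
φr_n = 0.75 × 0.6 × 70 × 0.2651 = 8.351 kip/in.
L_req = P_u / φr_n = 225 / 8.351 = 26.94 in total.
Per side: 26.94 / 2 = 13.47 in.
Round up → use L = 13.5 in on each side.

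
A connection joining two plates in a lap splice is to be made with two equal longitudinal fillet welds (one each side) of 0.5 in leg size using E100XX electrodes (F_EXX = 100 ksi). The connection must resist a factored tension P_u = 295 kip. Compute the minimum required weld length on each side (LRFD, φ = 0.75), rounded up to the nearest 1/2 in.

L = 9.5 in on each side

Throat t_e = 0.707 × 0.5 = 0.3535 in.
φr_n = 0.75 × 0.6 × 100 × 0.3535 = 15.91 kip/in.
L_req = P_u / φr_n = 295 / 15.91 = 18.54 in total.
Per side: 18.54 / 2 = 9.272 in.
Round up → use L = 9.5 in on each side.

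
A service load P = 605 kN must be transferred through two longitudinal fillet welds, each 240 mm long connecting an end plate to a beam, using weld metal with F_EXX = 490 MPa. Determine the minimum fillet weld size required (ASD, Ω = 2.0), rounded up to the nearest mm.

Total weld length L = 480 mm.
Required throat t_e = P × Ω / (0.6 F_EXX × L) = 605 × 2.0 / (0.6 × 490 × 480 × 10⁻³) = 8.574 mm.
Required leg w = t_e / 0.707 = 12.13 mm → use 13 mm.

w = 13 mm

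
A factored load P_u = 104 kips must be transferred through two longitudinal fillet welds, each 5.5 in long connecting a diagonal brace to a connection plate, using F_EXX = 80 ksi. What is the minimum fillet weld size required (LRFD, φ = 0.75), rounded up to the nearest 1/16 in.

Total weld length L = 11 in.
Required throat t_e = P_u / (φ × 0.6 F_EXX × L) = 104 / (0.75 × 0.6 × 80 × 11) = 0.2626 in.
Required leg w = t_e / 0.707 = 0.3715 in → use 3/8 in.

w = 3/8 in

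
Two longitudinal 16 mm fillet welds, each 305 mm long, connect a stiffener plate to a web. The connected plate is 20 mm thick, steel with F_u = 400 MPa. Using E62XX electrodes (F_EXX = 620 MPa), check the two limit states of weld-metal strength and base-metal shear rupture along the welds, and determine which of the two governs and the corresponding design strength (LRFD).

φR_n ≈ 1930 kN (weld metal governs)

t_e = 0.707 × 16 = 11.31 mm; L = 610 mm.
Weld metal: φR_n = 0.75 × 0.6 × 620 × 11.31 × 610 × 10⁻³ = 1925 kN.
Base metal (shear rupture): φR_n = 0.75 × 0.6 × 400 × 20 × 610 × 10⁻³ = 2196 kN.
Governing: weld metal.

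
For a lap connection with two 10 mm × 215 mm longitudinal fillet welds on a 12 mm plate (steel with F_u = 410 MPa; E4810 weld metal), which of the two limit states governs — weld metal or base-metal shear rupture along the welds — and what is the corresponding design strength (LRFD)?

φR_n ≈ 657 kN (weld metal governs)

E48XX → F_EXX = 480 MPa.
t_e = 0.707 × 10 = 7.07 mm; L = 430 mm.
Weld metal: φR_n = 0.75 × 0.6 × 480 × 7.07 × 430 × 10⁻³ = 656.7 kN.
Base metal (shear rupture): φR_n = 0.75 × 0.6 × 410 × 12 × 430 × 10⁻³ = 952 kN.
Governing: weld metal.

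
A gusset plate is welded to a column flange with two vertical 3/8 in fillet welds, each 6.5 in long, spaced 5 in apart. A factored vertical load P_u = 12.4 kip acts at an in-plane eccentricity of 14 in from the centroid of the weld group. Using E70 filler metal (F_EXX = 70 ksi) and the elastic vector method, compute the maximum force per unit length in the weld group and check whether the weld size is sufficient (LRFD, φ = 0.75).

Total weld length L_w = 13 in. Treat welds as unit-width lines.
Polar moment about centroid: J = 2[d³/12 + d(b/2)²] = 2[6.5³/12 + 6.5×2.5²] = 127 in³.
Direct shear f_v = P/L_w = 12.4 / 13 = 0.9538 kip/in (vertical).
Torsion M = P·e = 12.4 × 14 = 173.6 kip·in.
Critical point at (x, y) = (2.5, 3.25) from centroid. f_tx = M·y/J = 4.442 kip/in; f_ty = M·x/J = 3.417 kip/in.
Resultant f_max = √[f_tx² + (f_v + f_ty)²] = √[4.442² + (0.9538 + 3.417)²] = 6.232 kip/in.
Capacity per unit length: φr_n = 0.75 × 0.6 × 70 × (0.707 × 0.375) = 8.351 kip/in.
6.232 ≤ 8.351 → adequate.

f_max ≈ 6.23 kip/in; adequate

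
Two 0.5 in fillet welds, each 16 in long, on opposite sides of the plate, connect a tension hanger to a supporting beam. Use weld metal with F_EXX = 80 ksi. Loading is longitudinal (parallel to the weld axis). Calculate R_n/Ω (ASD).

Effective throat t_e = 0.707 × 0.5 = 0.3535 in.
Total length L = 32 in; A_we = 0.3535 × 32 = 11.31 in².
F_nw = 0.6 F_EXX = 0.6 × 80 = 48 ksi.
R_n = 48 × 11.31 = 543 kips; R_n/Ω = 543/2.0 = 271.5 kips.

R_n/Ω ≈ 271 kips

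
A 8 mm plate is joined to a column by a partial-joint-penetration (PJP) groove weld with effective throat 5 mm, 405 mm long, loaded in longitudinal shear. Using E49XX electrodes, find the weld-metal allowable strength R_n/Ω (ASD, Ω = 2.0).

E49XX → F_EXX = 490 MPa.
Effective throat (given) t_e = 5 mm.
A_we = 5 × 405 = 2025 mm².
F_nw = 0.6 F_EXX = 294 MPa.
R_n/Ω = (294 × 2025) / 2.0 × 10⁻³ = 297.7 kN.

R_n/Ω ≈ 298 kN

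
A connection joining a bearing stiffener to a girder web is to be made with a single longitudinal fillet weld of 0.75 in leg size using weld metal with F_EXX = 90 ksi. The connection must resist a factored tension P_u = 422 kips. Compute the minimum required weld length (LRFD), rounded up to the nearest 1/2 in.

L = 20 in

Throat t_e = 0.707 × 0.75 = 0.5302 in.
φr_n = 0.75 × 0.6 × 90 × 0.5302 = 21.48 kips/in.
L_req = P_u / φr_n = 422 / 21.48 = 19.65 in total.
Round up → use L = 20 in.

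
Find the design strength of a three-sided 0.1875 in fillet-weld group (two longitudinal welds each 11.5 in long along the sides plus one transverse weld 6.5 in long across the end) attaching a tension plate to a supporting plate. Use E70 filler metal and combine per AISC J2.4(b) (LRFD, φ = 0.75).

E70XX → F_EXX = 70 ksi.
t_e = 0.707 × 0.1875 = 0.1326 in.
R_nwl = 0.6 × 70 × 0.1326 × 23 = 128.1 kips (longitudinal, 2 welds).
R_nwt = 0.6 × 70 × 0.1326 × 6.5 = 36.19 kips (transverse, base value).
(i) R_nwl + R_nwt = 164.2 kips; (ii) 0.85 R_nwl + 1.5 R_nwt = 163.1 kips.
R_n = max = 164.2 kips [governs: (i)]; φR_n = 123.2 kips.

φR_n ≈ 123 kips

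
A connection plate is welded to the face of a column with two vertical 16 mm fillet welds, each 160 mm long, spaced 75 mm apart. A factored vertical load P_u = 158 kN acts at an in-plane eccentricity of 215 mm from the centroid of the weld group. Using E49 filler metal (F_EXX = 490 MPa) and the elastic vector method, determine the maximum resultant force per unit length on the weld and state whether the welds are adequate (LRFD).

Total weld length L_w = 320 mm. Treat welds as unit-width lines.
Polar moment about centroid: J = 2[d³/12 + d(b/2)²] = 2[160³/12 + 160×37.5²] = 1133000 mm³.
Direct shear f_v = P/L_w = 158×10³ / 320 = 493.8 N/mm (vertical).
Torsion M = P·e = 158×10³ × 215 = 33970000 N·mm.
Critical point at (x, y) = (37.5, 80) from centroid. f_tx = M·y/J = 2399 N/mm; f_ty = M·x/J = 1125 N/mm.
Resultant f_max = √[f_tx² + (f_v + f_ty)²] = √[2399² + (493.8 + 1125)²] = 2894 N/mm.
Capacity per unit length: φr_n = 0.75 × 0.6 × 490 × (0.707 × 16) = 2494 N/mm.
2894 > 2494 → NOT adequate.

f_max ≈ 2890 N/mm; NOT adequate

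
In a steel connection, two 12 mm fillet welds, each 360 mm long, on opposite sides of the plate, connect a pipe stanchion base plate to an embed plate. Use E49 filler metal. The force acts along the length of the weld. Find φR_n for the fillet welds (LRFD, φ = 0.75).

φR_n ≈ 1350 kN

E49XX → F_EXX = 490 MPa.
Effective throat t_e = 0.707 × 12 = 8.484 mm.
Total length L = 720 mm; A_we = 8.484 × 720 = 6108 mm².
F_nw = 0.6 F_EXX = 0.6 × 490 = 294 MPa.
φR_n = 0.75 × 294 × 6108 × 10⁻³ = 1347 kN.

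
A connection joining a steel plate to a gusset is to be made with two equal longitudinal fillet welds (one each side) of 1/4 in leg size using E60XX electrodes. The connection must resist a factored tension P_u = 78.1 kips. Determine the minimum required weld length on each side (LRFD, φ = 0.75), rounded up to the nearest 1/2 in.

L = 8.5 in on each side

E60XX → F_EXX = 60 ksi.
Throat t_e = 0.707 × 0.25 = 0.1767 in.
φr_n = 0.75 × 0.6 × 60 × 0.1767 = 4.772 kips/in.
L_req = P_u / φr_n = 78.1 / 4.772 = 16.37 in total.
Per side: 16.37 / 2 = 8.183 in.
Round up → use L = 8.5 in on each side.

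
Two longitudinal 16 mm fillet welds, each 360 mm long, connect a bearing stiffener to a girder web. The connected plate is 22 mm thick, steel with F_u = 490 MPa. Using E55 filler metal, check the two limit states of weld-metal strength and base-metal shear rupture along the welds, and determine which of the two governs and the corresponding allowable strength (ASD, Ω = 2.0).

R_n/Ω ≈ 1340 kN (weld metal governs)

E55XX → F_EXX = 550 MPa.
t_e = 0.707 × 16 = 11.31 mm; L = 720 mm.
Weld metal: R_n/Ω = (1/2.0) × 0.6 × 550 × 11.31 × 720 × 10⁻³ = 1344 kN.
Base metal (shear rupture): R_n/Ω = (1/2.0) × 0.6 × 490 × 22 × 720 × 10⁻³ = 2328 kN.
Governing: weld metal.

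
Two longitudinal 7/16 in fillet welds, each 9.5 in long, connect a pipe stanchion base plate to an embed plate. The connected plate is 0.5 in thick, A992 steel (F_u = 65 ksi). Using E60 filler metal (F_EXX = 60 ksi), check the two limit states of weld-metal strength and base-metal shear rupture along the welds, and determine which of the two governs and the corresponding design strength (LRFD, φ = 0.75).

φR_n ≈ 159 kip (weld metal governs)

t_e = 0.707 × 0.4375 = 0.3093 in; L = 19 in.
Weld metal: φR_n = 0.75 × 0.6 × 60 × 0.3093 × 19 = 158.7 kip.
Base metal (shear rupture): φR_n = 0.75 × 0.6 × 65 × 0.5 × 19 = 277.9 kip.
Governing: weld metal.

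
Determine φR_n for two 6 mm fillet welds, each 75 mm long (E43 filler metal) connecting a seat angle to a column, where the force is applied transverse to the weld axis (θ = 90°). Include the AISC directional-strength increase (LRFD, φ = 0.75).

E43XX → F_EXX = 430 MPa.
t_e = 0.707 × 6 = 4.242 mm; A_we = 4.242 × 150 = 636.3 mm².
Directional factor: 1.0 + 0.5 sin^1.5(90°) = 1.5.
F_nw = 0.6 × 430 × 1.5 = 387 MPa.
φR_n = 0.75 × 387 × 636.3 × 10⁻³ = 184.7 kN.

φR_n ≈ 185 kN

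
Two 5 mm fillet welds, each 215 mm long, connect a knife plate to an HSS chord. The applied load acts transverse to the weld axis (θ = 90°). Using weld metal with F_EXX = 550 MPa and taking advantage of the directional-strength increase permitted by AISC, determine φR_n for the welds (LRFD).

φR_n ≈ 564 kN

t_e = 0.707 × 5 = 3.535 mm; A_we = 3.535 × 430 = 1520 mm².
Directional factor: 1.0 + 0.5 sin^1.5(90°) = 1.5.
F_nw = 0.6 × 550 × 1.5 = 495 MPa.
φR_n = 0.75 × 495 × 1520 × 10⁻³ = 564.3 kN.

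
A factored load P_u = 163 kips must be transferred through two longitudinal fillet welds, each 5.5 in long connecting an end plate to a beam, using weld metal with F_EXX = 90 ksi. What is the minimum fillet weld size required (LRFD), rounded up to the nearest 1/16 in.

Total weld length L = 11 in.
Required throat t_e = P_u / (φ × 0.6 F_EXX × L) = 163 / (0.75 × 0.6 × 90 × 11) = 0.3659 in.
Required leg w = t_e / 0.707 = 0.5175 in → use 9/16 in.

w = 9/16 in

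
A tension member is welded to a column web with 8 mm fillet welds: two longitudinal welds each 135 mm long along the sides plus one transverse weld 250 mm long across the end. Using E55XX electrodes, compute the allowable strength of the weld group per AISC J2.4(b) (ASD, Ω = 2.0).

R_n/Ω ≈ 564 kN

E55XX → F_EXX = 550 MPa.
t_e = 0.707 × 8 = 5.656 mm.
R_nwl = 0.6 × 550 × 5.656 × 270 × 10⁻³ = 503.9 kN (longitudinal, 2 welds).
R_nwt = 0.6 × 550 × 5.656 × 250 × 10⁻³ = 466.6 kN (transverse, base value).
(i) R_nwl + R_nwt = 970.6 kN; (ii) 0.85 R_nwl + 1.5 R_nwt = 1128 kN.
R_n = max = 1128 kN [governs: (ii)]; R_n/Ω = 564.1 kN.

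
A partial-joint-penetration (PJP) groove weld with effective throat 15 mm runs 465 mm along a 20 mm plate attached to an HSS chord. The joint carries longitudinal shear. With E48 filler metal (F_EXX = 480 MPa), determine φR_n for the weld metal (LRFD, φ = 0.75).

φR_n ≈ 1510 kN

Effective throat (given) t_e = 15 mm.
A_we = 15 × 465 = 6975 mm².
F_nw = 0.6 F_EXX = 288 MPa.
φR_n = 0.75 × 288 × 6975 × 10⁻³ = 1507 kN.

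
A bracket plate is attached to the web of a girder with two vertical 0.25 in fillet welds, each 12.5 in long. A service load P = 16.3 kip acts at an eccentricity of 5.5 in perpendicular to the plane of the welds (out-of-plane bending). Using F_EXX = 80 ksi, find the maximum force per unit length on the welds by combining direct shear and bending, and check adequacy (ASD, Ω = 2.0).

L_w = 2 × 12.5 = 25 in; section modulus (unit throat) S = 2 × L²/6 = 52.08 in².
Direct shear f_v = P/L_w = 16.3/25 = 0.652 kip/in.
Moment M = P × e = 16.3 × 5.5 = 89.65 kip·in; bending f_b = M/S = 1.721 kip/in.
f_max = √(f_v² + f_b²) = √(0.652² + 1.721²) = 1.841 kip/in.
r_n/Ω = (1/2.0) × 0.6 × 80 × (0.707 × 0.25) = 4.242 kip/in → adequate.

f_max ≈ 1.84 kip/in; adequate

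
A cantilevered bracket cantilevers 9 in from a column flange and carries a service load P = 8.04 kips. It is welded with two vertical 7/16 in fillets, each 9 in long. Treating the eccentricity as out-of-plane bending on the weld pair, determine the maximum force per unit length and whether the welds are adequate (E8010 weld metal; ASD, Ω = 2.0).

E80XX → F_EXX = 80 ksi.
L_w = 2 × 9 = 18 in; section modulus (unit throat) S = 2 × L²/6 = 27 in².
Direct shear f_v = P/L_w = 8.04/18 = 0.4467 kip/in.
Moment M = P × e = 8.04 × 9 = 72.36 kip·in; bending f_b = M/S = 2.68 kip/in.
f_max = √(f_v² + f_b²) = √(0.4467² + 2.68²) = 2.717 kip/in.
r_n/Ω = (1/2.0) × 0.6 × 80 × (0.707 × 0.4375) = 7.423 kip/in → adequate.

f_max ≈ 2.72 kip/in; adequate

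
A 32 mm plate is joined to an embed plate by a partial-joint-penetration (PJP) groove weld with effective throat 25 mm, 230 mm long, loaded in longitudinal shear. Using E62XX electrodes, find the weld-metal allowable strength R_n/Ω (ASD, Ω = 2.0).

R_n/Ω ≈ 1070 kN

E62XX → F_EXX = 620 MPa.
Effective throat (given) t_e = 25 mm.
A_we = 25 × 230 = 5750 mm².
F_nw = 0.6 F_EXX = 372 MPa.
R_n/Ω = (372 × 5750) / 2.0 × 10⁻³ = 1070 kN.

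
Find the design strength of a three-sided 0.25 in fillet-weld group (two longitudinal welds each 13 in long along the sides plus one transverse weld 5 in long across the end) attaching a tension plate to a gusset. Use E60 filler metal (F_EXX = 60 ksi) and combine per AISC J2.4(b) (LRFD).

φR_n ≈ 148 kip

t_e = 0.707 × 0.25 = 0.1767 in.
R_nwl = 0.6 × 60 × 0.1767 × 26 = 165.4 kip (longitudinal, 2 welds).
R_nwt = 0.6 × 60 × 0.1767 × 5 = 31.81 kip (transverse, base value).
(i) R_nwl + R_nwt = 197.3 kip; (ii) 0.85 R_nwl + 1.5 R_nwt = 188.3 kip.
R_n = max = 197.3 kip [governs: (i)]; φR_n = 147.9 kip.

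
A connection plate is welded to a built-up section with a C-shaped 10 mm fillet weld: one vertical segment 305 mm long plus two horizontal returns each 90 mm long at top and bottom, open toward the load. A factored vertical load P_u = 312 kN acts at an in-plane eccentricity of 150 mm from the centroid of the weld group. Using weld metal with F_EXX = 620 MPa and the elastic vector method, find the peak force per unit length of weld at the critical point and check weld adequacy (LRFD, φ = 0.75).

Total weld length L_w = 485 mm. Treat welds as unit-width lines.
Centroid: x̄ = 2×90×45 / 485 = 16.7 mm from the vertical weld.
Polar moment about centroid: J = I_x + I_y = [305³/12 + 2×90×152.5²] + [305×16.7² + 2(90³/12 + 90×28.3²)] = 6901000 mm³.
Direct shear f_v = P/L_w = 312×10³ / 485 = 643.3 N/mm (vertical).
Torsion M = P·e = 312×10³ × 150 = 46800000 N·mm.
Critical point at (x, y) = (73.3, 152.5) from centroid. f_tx = M·y/J = 1034 N/mm; f_ty = M·x/J = 497.1 N/mm.
Resultant f_max = √[f_tx² + (f_v + f_ty)²] = √[1034² + (643.3 + 497.1)²] = 1539 N/mm.
Capacity per unit length: φr_n = 0.75 × 0.6 × 620 × (0.707 × 10) = 1973 N/mm.
1539 ≤ 1973 → adequate.

f_max ≈ 1540 N/mm; adequate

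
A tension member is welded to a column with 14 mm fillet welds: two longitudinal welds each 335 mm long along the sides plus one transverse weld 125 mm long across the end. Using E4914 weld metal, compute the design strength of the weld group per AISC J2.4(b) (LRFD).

φR_n ≈ 1740 kN

E49XX → F_EXX = 490 MPa.
t_e = 0.707 × 14 = 9.898 mm.
R_nwl = 0.6 × 490 × 9.898 × 670 × 10⁻³ = 1950 kN (longitudinal, 2 welds).
R_nwt = 0.6 × 490 × 9.898 × 125 × 10⁻³ = 363.8 kN (transverse, base value).
(i) R_nwl + R_nwt = 2313 kN; (ii) 0.85 R_nwl + 1.5 R_nwt = 2203 kN.
R_n = max = 2313 kN [governs: (i)]; φR_n = 1735 kN.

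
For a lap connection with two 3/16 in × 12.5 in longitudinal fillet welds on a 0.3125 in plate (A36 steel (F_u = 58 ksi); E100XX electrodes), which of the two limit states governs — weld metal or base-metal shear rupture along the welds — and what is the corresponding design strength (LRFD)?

E100XX → F_EXX = 100 ksi.
t_e = 0.707 × 0.1875 = 0.1326 in; L = 25 in.
Weld metal: φR_n = 0.75 × 0.6 × 100 × 0.1326 × 25 = 149.1 kip.
Base metal (shear rupture): φR_n = 0.75 × 0.6 × 58 × 0.3125 × 25 = 203.9 kip.
Governing: weld metal.

φR_n ≈ 149 kip (weld metal governs)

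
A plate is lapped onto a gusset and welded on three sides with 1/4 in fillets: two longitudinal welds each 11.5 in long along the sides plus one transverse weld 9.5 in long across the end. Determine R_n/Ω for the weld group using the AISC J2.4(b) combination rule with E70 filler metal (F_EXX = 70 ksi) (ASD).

R_n/Ω ≈ 125 kips

t_e = 0.707 × 0.25 = 0.1767 in.
R_nwl = 0.6 × 70 × 0.1767 × 23 = 170.7 kips (longitudinal, 2 welds).
R_nwt = 0.6 × 70 × 0.1767 × 9.5 = 70.52 kips (transverse, base value).
(i) R_nwl + R_nwt = 241.3 kips; (ii) 0.85 R_nwl + 1.5 R_nwt = 250.9 kips.
R_n = max = 250.9 kips [governs: (ii)]; R_n/Ω = 125.5 kips.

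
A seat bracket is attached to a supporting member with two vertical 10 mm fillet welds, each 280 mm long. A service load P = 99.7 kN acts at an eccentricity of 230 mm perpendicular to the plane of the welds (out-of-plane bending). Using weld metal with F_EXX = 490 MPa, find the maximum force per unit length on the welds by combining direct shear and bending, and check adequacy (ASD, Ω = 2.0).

L_w = 2 × 280 = 560 mm; section modulus (unit throat) S = 2 × L²/6 = 26130 mm².
Direct shear f_v = P/L_w = 99.7×10³/560 = 178 N/mm.
Moment M = P × e = 99.7×10³ × 230 = 22931000 N·mm; bending f_b = M/S = 877.5 N/mm.
f_max = √(f_v² + f_b²) = √(178² + 877.5²) = 895.3 N/mm.
r_n/Ω = (1/2.0) × 0.6 × 490 × (0.707 × 10) = 1039 N/mm → adequate.

f_max ≈ 895 N/mm; adequate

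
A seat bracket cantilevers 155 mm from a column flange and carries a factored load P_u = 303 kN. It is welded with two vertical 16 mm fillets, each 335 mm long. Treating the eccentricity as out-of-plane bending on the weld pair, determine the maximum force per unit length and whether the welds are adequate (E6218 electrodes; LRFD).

f_max ≈ 1330 N/mm; adequate

E62XX → F_EXX = 620 MPa.
L_w = 2 × 335 = 670 mm; section modulus (unit throat) S = 2 × L²/6 = 37410 mm².
Direct shear f_v = P/L_w = 303×10³/670 = 452.2 N/mm.
Moment M = P × e = 303×10³ × 155 = 46965000 N·mm; bending f_b = M/S = 1255 N/mm.
f_max = √(f_v² + f_b²) = √(452.2² + 1255²) = 1334 N/mm.
φr_n = 0.75 × 0.6 × 620 × (0.707 × 16) = 3156 N/mm → adequate.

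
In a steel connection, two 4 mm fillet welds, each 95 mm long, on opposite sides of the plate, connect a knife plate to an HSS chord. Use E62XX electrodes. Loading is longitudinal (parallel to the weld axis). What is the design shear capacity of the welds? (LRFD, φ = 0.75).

φR_n ≈ 150 kN

E62XX → F_EXX = 620 MPa.
Effective throat t_e = 0.707 × 4 = 2.828 mm.
Total length L = 190 mm; A_we = 2.828 × 190 = 537.3 mm².
F_nw = 0.6 F_EXX = 0.6 × 620 = 372 MPa.
φR_n = 0.75 × 372 × 537.3 × 10⁻³ = 149.9 kN.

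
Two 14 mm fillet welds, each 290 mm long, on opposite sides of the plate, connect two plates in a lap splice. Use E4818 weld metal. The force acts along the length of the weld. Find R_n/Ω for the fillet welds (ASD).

R_n/Ω ≈ 827 kN

E48XX → F_EXX = 480 MPa.
Effective throat t_e = 0.707 × 14 = 9.898 mm.
Total length L = 580 mm; A_we = 9.898 × 580 = 5741 mm².
F_nw = 0.6 F_EXX = 0.6 × 480 = 288 MPa.
R_n = 288 × 5741 × 10⁻³ = 1653 kN; R_n/Ω = 1653/2.0 = 826.7 kN.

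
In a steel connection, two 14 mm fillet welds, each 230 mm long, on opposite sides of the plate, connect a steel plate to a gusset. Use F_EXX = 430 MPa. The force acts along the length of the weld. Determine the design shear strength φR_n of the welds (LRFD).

Effective throat t_e = 0.707 × 14 = 9.898 mm.
Total length L = 460 mm; A_we = 9.898 × 460 = 4553 mm².
F_nw = 0.6 F_EXX = 0.6 × 430 = 258 MPa.
φR_n = 0.75 × 258 × 4553 × 10⁻³ = 881 kN.

φR_n ≈ 881 kN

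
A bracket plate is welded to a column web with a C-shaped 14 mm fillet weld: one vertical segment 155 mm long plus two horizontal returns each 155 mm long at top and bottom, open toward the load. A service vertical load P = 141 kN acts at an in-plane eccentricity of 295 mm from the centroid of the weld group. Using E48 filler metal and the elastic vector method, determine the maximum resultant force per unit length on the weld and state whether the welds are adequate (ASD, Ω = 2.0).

f_max ≈ 1830 N/mm; NOT adequate

E48XX → F_EXX = 480 MPa.
Total weld length L_w = 465 mm. Treat welds as unit-width lines.
Centroid: x̄ = 2×155×77.5 / 465 = 51.67 mm from the vertical weld.
Polar moment about centroid: J = I_x + I_y = [155³/12 + 2×155×77.5²] + [155×51.67² + 2(155³/12 + 155×25.83²)] = 3414000 mm³.
Direct shear f_v = P/L_w = 141×10³ / 465 = 303.2 N/mm (vertical).
Torsion M = P·e = 141×10³ × 295 = 41595000 N·mm.
Critical point at (x, y) = (103.3, 77.5) from centroid. f_tx = M·y/J = 944.4 N/mm; f_ty = M·x/J = 1259 N/mm.
Resultant f_max = √[f_tx² + (f_v + f_ty)²] = √[944.4² + (303.2 + 1259)²] = 1826 N/mm.
Capacity per unit length: r_n/Ω = (1/2.0) × 0.6 × 480 × (0.707 × 14) = 1425 N/mm.
1826 > 1425 → NOT adequate.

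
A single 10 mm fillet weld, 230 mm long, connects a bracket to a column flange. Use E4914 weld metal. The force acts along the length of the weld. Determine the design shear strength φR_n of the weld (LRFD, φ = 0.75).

E49XX → F_EXX = 490 MPa.
Effective throat t_e = 0.707 × 10 = 7.07 mm.
Total length L = 230 mm; A_we = 7.07 × 230 = 1626 mm².
F_nw = 0.6 F_EXX = 0.6 × 490 = 294 MPa.
φR_n = 0.75 × 294 × 1626 × 10⁻³ = 358.6 kN.

φR_n ≈ 359 kN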